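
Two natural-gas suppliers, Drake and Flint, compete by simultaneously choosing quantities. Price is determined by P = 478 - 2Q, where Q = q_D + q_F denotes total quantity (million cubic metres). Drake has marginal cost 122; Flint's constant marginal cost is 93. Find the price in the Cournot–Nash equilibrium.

231

Drake's profit: π_D = (478 - 2Q)q_D - (122q_D). Setting ∂π_D/∂q_D = 0: 356 - 4q_D - 2(q_F) = 0.
Flint's profit: π_F = (478 - 2Q)q_F - (93q_F). Setting ∂π_F/∂q_F = 0: 385 - 4q_F - 2(q_D) = 0.
So q_D = (356 - 2q_F)/4 and q_F = (385 - 2q_D)/4.
Substituting one into the other gives q_D = 109/2 and q_F = 69.
Total output Q = 247/2, so price P = 478 - 2·(247/2) = 231.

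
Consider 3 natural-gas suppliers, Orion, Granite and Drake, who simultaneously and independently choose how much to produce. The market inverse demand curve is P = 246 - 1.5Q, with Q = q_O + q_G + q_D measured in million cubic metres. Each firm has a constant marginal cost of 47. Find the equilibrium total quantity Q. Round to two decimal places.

A representative firm's profit is π_i = q_i(246 - 1.5Q) - 47q_i.
Setting ∂π_i/∂q_i = 0 with rivals' quantities fixed: 199 - 3q_i - (3/2)·Σ_{j≠i} q_j = 0.
By symmetry each firm produces the same amount; substituting Σ_{j≠i} q_j = 2q_i yields q_i = 199/6.
Total output Q = 199/6 + 199/6 + 199/6 = 199/2.

99.50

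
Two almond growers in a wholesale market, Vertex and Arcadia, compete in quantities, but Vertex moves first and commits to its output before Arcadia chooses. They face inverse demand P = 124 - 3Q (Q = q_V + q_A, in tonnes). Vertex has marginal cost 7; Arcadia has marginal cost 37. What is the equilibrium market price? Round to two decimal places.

43.75

Solve by backward induction. Given q_V, the follower Arcadia maximises π_A = (124 - 3q_V - 3q_A)q_A - 37q_A.
∂π_A/∂q_A = 87 - 3q_V - 6q_A = 0 gives the reaction function q_A = (87 - 3q_V)/6.
Vertex substitutes q_A(q_V) into its own profit: π_V = q_V(124 - 3q_V - (87 - 3q_V)/2) - 7q_V = (161/2 - (3/2)q_V)q_V - 7q_V.
The leader's first-order condition 147/2 - 3q_V = 0 yields q_V = 49/2.
Then q_A = (87 - 3·(49/2))/6 = 9/4.
Total output Q = 107/4, so price P = 124 - 3·(107/4) = 175/4.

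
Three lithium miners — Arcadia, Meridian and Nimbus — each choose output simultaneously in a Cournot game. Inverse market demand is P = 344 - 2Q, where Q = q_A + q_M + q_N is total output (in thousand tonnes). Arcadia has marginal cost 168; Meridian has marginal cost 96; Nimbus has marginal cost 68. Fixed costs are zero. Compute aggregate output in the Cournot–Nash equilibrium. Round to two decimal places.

87.50

Arcadia's profit: π_A = (344 - 2Q)q_A - (168q_A). Setting ∂π_A/∂q_A = 0: 176 - 4q_A - 2(q_M + q_N) = 0.
Meridian's profit: π_M = (344 - 2Q)q_M - (96q_M). Setting ∂π_M/∂q_M = 0: 248 - 4q_M - 2(q_A + q_N) = 0.
Nimbus's first-order condition: 276 - 4q_N - 2(q_A + q_M) = 0.
Adding the 3 first-order conditions: 700 − 8Q = 0, so Q = 175/2.
Back-substituting: q_A = (176 − 175)/2 = 1/2, q_M = (248 − 175)/2 = 73/2, q_N = (276 − 175)/2 = 101/2.
Total output Q = 1/2 + 73/2 + 101/2 = 175/2.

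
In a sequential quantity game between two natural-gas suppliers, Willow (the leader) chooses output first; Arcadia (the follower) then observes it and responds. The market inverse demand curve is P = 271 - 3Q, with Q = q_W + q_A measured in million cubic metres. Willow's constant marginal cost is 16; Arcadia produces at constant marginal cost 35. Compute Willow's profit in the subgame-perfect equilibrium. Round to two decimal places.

The follower Arcadia best-responds to any q_W: π_A = (271 - 3Q)q_A - 35q_A.
∂π_A/∂q_A = 236 - 3q_W - 6q_A = 0 gives the reaction function q_A = (236 - 3q_W)/6.
Willow substitutes q_A(q_W) into its own profit: π_W = q_W(271 - 3q_W - (236 - 3q_W)/2) - 16q_W = (153 - (3/2)q_W)q_W - 16q_W.
Leader FOC: 137 - 3q_W = 0, so q_W = 137/3.
Then q_A = (236 - 3·(137/3))/6 = 33/2.
Price P = 271 - 3·(373/6) = 169/2.
Willow's profit: (169/2 - 16)·(137/3) = 3128.1667.

3128.17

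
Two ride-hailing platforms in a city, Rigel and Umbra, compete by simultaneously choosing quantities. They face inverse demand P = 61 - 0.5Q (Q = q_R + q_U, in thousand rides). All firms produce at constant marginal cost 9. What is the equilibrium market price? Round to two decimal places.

A representative firm's profit is π_i = q_i(61 - 0.5Q) - 9q_i.
First-order condition (treating rivals' output as given): 52 - q_i - (1/2)q_j = 0.
By symmetry each firm produces the same amount; substituting q_j = q_i yields q_i = 52/(3/2) = 104/3.
Total output Q = 208/3, so price P = 61 - (1/2)·(208/3) = 79/3.

26.33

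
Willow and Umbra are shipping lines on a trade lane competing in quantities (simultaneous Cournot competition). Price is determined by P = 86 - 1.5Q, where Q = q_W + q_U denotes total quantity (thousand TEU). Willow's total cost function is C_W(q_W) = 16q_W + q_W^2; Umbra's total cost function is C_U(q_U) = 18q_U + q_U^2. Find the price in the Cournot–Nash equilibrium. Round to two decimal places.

Willow's profit: π_W = (86 - 1.5Q)q_W - (16q_W + q_W²). Setting ∂π_W/∂q_W = 0: 70 - 5q_W - (3/2)(q_U) = 0.
Umbra's first-order condition: 68 - 5q_U - (3/2)(q_W) = 0.
Best responses: q_W = (70 - (3/2)q_U)/5, q_U = (68 - (3/2)q_W)/5.
Solving the pair: q_W = 992/91, q_U = 940/91.
Total output Q = 276/13, so price P = 86 - (3/2)·(276/13) = 704/13.

54.15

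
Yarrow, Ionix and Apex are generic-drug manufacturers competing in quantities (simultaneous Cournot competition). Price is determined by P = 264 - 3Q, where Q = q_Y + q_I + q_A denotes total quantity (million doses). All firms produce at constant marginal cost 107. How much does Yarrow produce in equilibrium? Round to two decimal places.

Each firm earns π_i = (264 - 3Q)q_i - 107q_i.
Setting ∂π_i/∂q_i = 0 with rivals' quantities fixed: 157 - 6q_i - 3·Σ_{j≠i} q_j = 0.
With identical firms every q_j equals q_i, so Σ_{j≠i} q_j = 2q_i and 157 = 12q_i, giving q_i = 157/12.

13.08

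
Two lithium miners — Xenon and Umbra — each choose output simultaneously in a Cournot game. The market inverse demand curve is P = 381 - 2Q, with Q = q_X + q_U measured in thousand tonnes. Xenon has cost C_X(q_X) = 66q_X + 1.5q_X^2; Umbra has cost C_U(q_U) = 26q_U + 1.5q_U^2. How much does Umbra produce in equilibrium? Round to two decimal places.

Xenon's profit: π_X = (381 - 2Q)q_X - (66q_X + (3/2)q_X²). Setting ∂π_X/∂q_X = 0: 315 - 7q_X - 2(q_U) = 0.
Umbra's first-order condition: 355 - 7q_U - 2(q_X) = 0.
Best responses: q_X = (315 - 2q_U)/7, q_U = (355 - 2q_X)/7.
Substituting one into the other gives q_X = 299/9 and q_U = 371/9.

41.22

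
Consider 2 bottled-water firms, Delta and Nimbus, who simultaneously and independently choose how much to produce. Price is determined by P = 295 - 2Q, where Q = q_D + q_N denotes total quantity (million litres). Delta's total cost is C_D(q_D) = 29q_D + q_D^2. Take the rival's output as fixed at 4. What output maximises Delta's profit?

With the rival's output fixed at 4, Delta's profit is π_D = (295 - 2·4 - 2q_D)q_D - (29q_D + q_D²) = (287 - 2q_D)q_D - (29q_D + q_D²).
∂π_D/∂q_D = 258 - 6q_D = 0, so q_D = 43.

43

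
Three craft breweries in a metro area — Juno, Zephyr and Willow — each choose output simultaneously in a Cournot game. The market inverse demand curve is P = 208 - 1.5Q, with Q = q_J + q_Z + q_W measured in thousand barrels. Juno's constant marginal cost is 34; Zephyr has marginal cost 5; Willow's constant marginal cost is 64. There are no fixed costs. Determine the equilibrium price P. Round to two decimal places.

Juno's profit: π_J = (208 - 1.5Q)q_J - (34q_J). Setting ∂π_J/∂q_J = 0: 174 - 3q_J - (3/2)(q_Z + q_W) = 0.
Zephyr's profit: π_Z = (208 - 1.5Q)q_Z - (5q_Z). Setting ∂π_Z/∂q_Z = 0: 203 - 3q_Z - (3/2)(q_J + q_W) = 0.
Willow's first-order condition: 144 - 3q_W - (3/2)(q_J + q_Z) = 0.
Adding the 3 first-order conditions: 521 − 6Q = 0, so Q = 521/6.
Back-substituting: q_J = (174 − 521/4)/(3/2) = 175/6, q_Z = (203 − 521/4)/(3/2) = 97/2, q_W = (144 − 521/4)/(3/2) = 55/6.
Total output Q = 521/6, so price P = 208 - (3/2)·(521/6) = 311/4.

77.75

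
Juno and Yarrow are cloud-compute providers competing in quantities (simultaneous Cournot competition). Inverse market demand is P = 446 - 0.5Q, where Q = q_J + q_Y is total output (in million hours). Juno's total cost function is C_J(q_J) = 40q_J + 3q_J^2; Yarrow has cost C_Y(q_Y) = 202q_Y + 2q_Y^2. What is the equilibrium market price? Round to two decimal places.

Juno's profit: π_J = (446 - 0.5Q)q_J - (40q_J + 3q_J²). Setting ∂π_J/∂q_J = 0: 406 - 7q_J - (1/2)(q_Y) = 0.
Yarrow's profit: π_Y = (446 - 0.5Q)q_Y - (202q_Y + 2q_Y²). Setting ∂π_Y/∂q_Y = 0: 244 - 5q_Y - (1/2)(q_J) = 0.
Best responses: q_J = (406 - (1/2)q_Y)/7, q_Y = (244 - (1/2)q_J)/5.
Solving the pair: q_J = 54.9065, q_Y = 43.3094.
Total output Q = 98.2158, so price P = 446 - (1/2)·98.2158 = 396.8921.

396.89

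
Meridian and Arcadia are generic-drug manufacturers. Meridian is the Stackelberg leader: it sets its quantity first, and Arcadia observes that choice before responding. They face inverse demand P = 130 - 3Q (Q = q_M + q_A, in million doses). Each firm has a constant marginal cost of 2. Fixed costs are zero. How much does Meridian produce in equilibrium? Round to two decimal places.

Solve by backward induction. Given q_M, the follower Arcadia maximises π_A = (130 - 3q_M - 3q_A)q_A - 2q_A.
Follower FOC: 128 - 3q_M - 6q_A = 0, so q_A(q_M) = (128 - 3q_M)/6.
Meridian substitutes q_A(q_M) into its own profit: π_M = q_M(130 - 3q_M - (128 - 3q_M)/2) - 2q_M = (66 - (3/2)q_M)q_M - 2q_M.
The leader's first-order condition 64 - 3q_M = 0 yields q_M = 64/3.
Then q_A = (128 - 3·(64/3))/6 = 32/3.

21.33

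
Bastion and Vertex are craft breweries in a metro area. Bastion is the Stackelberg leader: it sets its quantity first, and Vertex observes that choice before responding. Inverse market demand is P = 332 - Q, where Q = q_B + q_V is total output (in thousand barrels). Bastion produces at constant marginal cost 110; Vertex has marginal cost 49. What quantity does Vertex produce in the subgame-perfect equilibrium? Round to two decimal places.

The follower Vertex best-responds to any q_B: π_V = (332 - Q)q_V - 49q_V.
∂π_V/∂q_V = 283 - q_B - 2q_V = 0 gives the reaction function q_V = (283 - q_B)/2.
Bastion substitutes q_V(q_B) into its own profit: π_B = q_B(332 - q_B - (283 - q_B)/2) - 110q_B = (381/2 - (1/2)q_B)q_B - 110q_B.
Maximising: ∂π_B/∂q_B = 161/2 - q_B = 0, giving q_B = 161/2.
Then q_V = (283 - 161/2)/2 = 405/4.

101.25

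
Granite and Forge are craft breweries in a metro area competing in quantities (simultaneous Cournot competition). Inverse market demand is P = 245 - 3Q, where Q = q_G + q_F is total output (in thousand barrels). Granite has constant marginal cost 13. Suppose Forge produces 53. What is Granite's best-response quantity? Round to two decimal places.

12.17

With the rival's output fixed at 53, Granite's profit is π_G = (245 - 3·53 - 3q_G)q_G - (13q_G) = (86 - 3q_G)q_G - (13q_G).
∂π_G/∂q_G = 73 - 6q_G = 0, so q_G = 73/6.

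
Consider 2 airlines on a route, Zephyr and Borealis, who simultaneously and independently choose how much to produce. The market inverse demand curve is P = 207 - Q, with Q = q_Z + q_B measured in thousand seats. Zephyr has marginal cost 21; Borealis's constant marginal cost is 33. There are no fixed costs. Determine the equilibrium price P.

Zephyr's profit: π_Z = (207 - Q)q_Z - (21q_Z). Setting ∂π_Z/∂q_Z = 0: 186 - 2q_Z - (q_B) = 0.
Borealis's profit: π_B = (207 - Q)q_B - (33q_B). Setting ∂π_B/∂q_B = 0: 174 - 2q_B - (q_Z) = 0.
Best responses: q_Z = (186 - q_B)/2, q_B = (174 - q_Z)/2.
Substituting one into the other gives q_Z = 66 and q_B = 54.
Total output Q = 120, so price P = 207 - 120 = 87.

87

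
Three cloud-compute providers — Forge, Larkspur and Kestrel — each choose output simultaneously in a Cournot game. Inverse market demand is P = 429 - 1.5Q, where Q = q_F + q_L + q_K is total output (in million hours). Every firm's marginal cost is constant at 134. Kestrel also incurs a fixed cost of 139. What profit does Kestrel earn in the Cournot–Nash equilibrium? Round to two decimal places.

3487.04

Each firm earns π_i = (429 - 1.5Q)q_i - 134q_i.
Setting ∂π_i/∂q_i = 0 with rivals' quantities fixed: 295 - 3q_i - (3/2)·Σ_{j≠i} q_j = 0.
By symmetry each firm produces the same amount; substituting Σ_{j≠i} q_j = 2q_i yields q_i = 295/6.
Price P = 429 - (3/2)·(295/2) = 831/4.
Kestrel's profit: (831/4 - 134)·(295/6) - 139 = 3487.0417.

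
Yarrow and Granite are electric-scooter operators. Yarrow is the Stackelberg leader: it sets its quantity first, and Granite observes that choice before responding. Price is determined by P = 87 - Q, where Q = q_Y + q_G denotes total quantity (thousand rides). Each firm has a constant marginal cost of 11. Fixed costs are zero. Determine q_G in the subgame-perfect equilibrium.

19

The follower Granite best-responds to any q_Y: π_G = (87 - Q)q_G - 11q_G.
Follower FOC: 76 - q_Y - 2q_G = 0, so q_G(q_Y) = (76 - q_Y)/2.
The leader anticipates this reaction. Substituting into P = 87 - Q gives P = 49 - (1/2)q_Y, so π_Y = (49 - (1/2)q_Y)q_Y - 11q_Y.
Leader FOC: 38 - q_Y = 0, so q_Y = 38.
Then q_G = (76 - 38)/2 = 19.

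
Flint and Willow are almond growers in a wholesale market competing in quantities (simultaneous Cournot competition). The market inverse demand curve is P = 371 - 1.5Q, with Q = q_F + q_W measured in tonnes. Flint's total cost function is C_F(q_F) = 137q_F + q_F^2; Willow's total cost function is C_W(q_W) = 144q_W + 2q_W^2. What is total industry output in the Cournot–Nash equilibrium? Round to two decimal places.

63.56

Flint's profit: π_F = (371 - 1.5Q)q_F - (137q_F + q_F²). Setting ∂π_F/∂q_F = 0: 234 - 5q_F - (3/2)(q_W) = 0.
Willow's first-order condition: 227 - 7q_W - (3/2)(q_F) = 0.
Rearranging gives the reaction functions q_F = (234 - (3/2)q_W)/5 and q_W = (227 - (3/2)q_F)/7.
Substituting one into the other gives q_F = 39.6183 and q_W = 23.9389.
Total output Q = 39.6183 + 23.9389 = 63.5573.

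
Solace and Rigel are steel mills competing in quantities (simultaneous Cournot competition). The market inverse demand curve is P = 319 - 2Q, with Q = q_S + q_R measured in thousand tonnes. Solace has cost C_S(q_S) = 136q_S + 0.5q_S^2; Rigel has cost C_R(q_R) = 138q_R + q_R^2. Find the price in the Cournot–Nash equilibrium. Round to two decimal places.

220.92

Solace's profit: π_S = (319 - 2Q)q_S - (136q_S + (1/2)q_S²). Setting ∂π_S/∂q_S = 0: 183 - 5q_S - 2(q_R) = 0.
Rigel's first-order condition: 181 - 6q_R - 2(q_S) = 0.
Best responses: q_S = (183 - 2q_R)/5, q_R = (181 - 2q_S)/6.
Substituting one into the other gives q_S = 368/13 and q_R = 539/26.
Total output Q = 1275/26, so price P = 319 - 2·(1275/26) = 220.9231.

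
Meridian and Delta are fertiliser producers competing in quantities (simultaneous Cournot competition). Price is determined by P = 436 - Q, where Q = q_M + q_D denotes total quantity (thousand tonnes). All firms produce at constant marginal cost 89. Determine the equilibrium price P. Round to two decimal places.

204.67

A representative firm's profit is π_i = q_i(436 - Q) - 89q_i.
First-order condition (treating rivals' output as given): 347 - 2q_i - q_j = 0.
By symmetry each firm produces the same amount; substituting q_j = q_i yields q_i = 347/3.
Total output Q = 694/3, so price P = 436 - 694/3 = 614/3.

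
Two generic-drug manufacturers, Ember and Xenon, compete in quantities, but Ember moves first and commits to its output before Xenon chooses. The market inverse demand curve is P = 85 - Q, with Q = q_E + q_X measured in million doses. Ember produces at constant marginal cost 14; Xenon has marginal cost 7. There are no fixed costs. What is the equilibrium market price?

The follower Xenon best-responds to any q_E: π_X = (85 - Q)q_X - 7q_X.
Setting the follower's marginal profit to zero, 78 - q_E - 2q_X = 0, i.e. q_X = (78 - q_E)/2.
The leader anticipates this reaction. Substituting into P = 85 - Q gives P = 46 - (1/2)q_E, so π_E = (46 - (1/2)q_E)q_E - 14q_E.
The leader's first-order condition 32 - q_E = 0 yields q_E = 32.
Then q_X = (78 - 32)/2 = 23.
Total output Q = 55, so price P = 85 - 55 = 30.

30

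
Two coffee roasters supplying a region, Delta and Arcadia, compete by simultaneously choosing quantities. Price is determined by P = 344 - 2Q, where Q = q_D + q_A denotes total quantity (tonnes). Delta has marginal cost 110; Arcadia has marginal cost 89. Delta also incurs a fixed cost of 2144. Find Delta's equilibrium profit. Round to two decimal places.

376.50

Delta's profit: π_D = (344 - 2Q)q_D - (110q_D). Setting ∂π_D/∂q_D = 0: 234 - 4q_D - 2(q_A) = 0.
Arcadia's profit: π_A = (344 - 2Q)q_A - (89q_A). Setting ∂π_A/∂q_A = 0: 255 - 4q_A - 2(q_D) = 0.
Rearranging gives the reaction functions q_D = (234 - 2q_A)/4 and q_A = (255 - 2q_D)/4.
Solving the pair: q_D = 71/2, q_A = 46.
Price P = 344 - 2·(163/2) = 181.
Delta's profit: (181 - 110)·(71/2) - 2144 = 753/2.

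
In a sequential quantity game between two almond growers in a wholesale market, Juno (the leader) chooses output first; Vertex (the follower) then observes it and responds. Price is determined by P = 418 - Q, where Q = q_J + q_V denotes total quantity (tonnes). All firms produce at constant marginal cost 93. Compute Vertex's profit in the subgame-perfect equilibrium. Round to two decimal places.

The follower Vertex best-responds to any q_J: π_V = (418 - Q)q_V - 93q_V.
Setting the follower's marginal profit to zero, 325 - q_J - 2q_V = 0, i.e. q_V = (325 - q_J)/2.
The leader anticipates this reaction. Substituting into P = 418 - Q gives P = 511/2 - (1/2)q_J, so π_J = (511/2 - (1/2)q_J)q_J - 93q_J.
Leader FOC: 325/2 - q_J = 0, so q_J = 325/2.
Then q_V = (325 - 325/2)/2 = 325/4.
Price P = 418 - 975/4 = 697/4.
Vertex's profit: (697/4 - 93)·(325/4) = 6601.5625.

6601.56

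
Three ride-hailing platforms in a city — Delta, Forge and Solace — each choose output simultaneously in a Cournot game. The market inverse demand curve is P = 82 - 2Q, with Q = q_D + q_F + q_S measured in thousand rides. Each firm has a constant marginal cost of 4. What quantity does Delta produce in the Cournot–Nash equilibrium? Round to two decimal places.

A representative firm's profit is π_i = q_i(82 - 2Q) - 4q_i.
Setting ∂π_i/∂q_i = 0 with rivals' quantities fixed: 78 - 4q_i - 2·Σ_{j≠i} q_j = 0.
By symmetry each firm produces the same amount; substituting Σ_{j≠i} q_j = 2q_i yields q_i = 78/8 = 39/4.

9.75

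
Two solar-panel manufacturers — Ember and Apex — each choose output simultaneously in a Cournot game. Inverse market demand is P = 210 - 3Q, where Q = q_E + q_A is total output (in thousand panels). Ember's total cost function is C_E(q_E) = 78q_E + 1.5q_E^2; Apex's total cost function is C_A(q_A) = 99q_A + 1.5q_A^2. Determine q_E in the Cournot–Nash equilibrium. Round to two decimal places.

11.88

Ember's profit: π_E = (210 - 3Q)q_E - (78q_E + (3/2)q_E²). Setting ∂π_E/∂q_E = 0: 132 - 9q_E - 3(q_A) = 0.
Apex's first-order condition: 111 - 9q_A - 3(q_E) = 0.
So q_E = (132 - 3q_A)/9 and q_A = (111 - 3q_E)/9.
Solving the pair: q_E = 95/8, q_A = 67/8.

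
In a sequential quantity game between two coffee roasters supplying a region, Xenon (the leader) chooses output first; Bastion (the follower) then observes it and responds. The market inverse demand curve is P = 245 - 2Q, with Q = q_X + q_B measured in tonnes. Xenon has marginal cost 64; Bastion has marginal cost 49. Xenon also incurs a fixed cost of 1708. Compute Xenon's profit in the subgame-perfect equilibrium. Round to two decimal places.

14.25

The follower Bastion best-responds to any q_X: π_B = (245 - 2Q)q_B - 49q_B.
Setting the follower's marginal profit to zero, 196 - 2q_X - 4q_B = 0, i.e. q_B = (196 - 2q_X)/4.
The leader anticipates this reaction. Substituting into P = 245 - 2Q gives P = 147 - q_X, so π_X = (147 - q_X)q_X - 64q_X.
Maximising: ∂π_X/∂q_X = 83 - 2q_X = 0, giving q_X = 83/2.
Then q_B = (196 - 2·(83/2))/4 = 113/4.
Price P = 245 - 2·(279/4) = 211/2.
Xenon's profit: (211/2 - 64)·(83/2) - 1708 = 57/4.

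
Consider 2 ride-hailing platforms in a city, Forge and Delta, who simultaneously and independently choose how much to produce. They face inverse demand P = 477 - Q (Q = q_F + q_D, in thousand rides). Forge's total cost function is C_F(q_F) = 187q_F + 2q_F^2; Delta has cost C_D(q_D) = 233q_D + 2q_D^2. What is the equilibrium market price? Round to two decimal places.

400.71

Forge's profit: π_F = (477 - Q)q_F - (187q_F + 2q_F²). Setting ∂π_F/∂q_F = 0: 290 - 6q_F - (q_D) = 0.
Delta's profit: π_D = (477 - Q)q_D - (233q_D + 2q_D²). Setting ∂π_D/∂q_D = 0: 244 - 6q_D - (q_F) = 0.
So q_F = (290 - q_D)/6 and q_D = (244 - q_F)/6.
Substituting one into the other gives q_F = 1496/35 and q_D = 1174/35.
Total output Q = 534/7, so price P = 477 - 534/7 = 400.7143.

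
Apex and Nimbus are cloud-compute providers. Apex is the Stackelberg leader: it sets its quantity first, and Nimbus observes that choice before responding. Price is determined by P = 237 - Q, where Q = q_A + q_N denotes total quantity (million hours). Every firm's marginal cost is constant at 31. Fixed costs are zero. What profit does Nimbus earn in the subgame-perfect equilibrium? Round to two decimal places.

The follower Nimbus best-responds to any q_A: π_N = (237 - Q)q_N - 31q_N.
Setting the follower's marginal profit to zero, 206 - q_A - 2q_N = 0, i.e. q_N = (206 - q_A)/2.
Apex substitutes q_N(q_A) into its own profit: π_A = q_A(237 - q_A - (206 - q_A)/2) - 31q_A = (134 - (1/2)q_A)q_A - 31q_A.
Leader FOC: 103 - q_A = 0, so q_A = 103.
Then q_N = (206 - 103)/2 = 103/2.
Price P = 237 - 309/2 = 165/2.
Nimbus's profit: (165/2 - 31)·(103/2) = 2652.2500.

2652.25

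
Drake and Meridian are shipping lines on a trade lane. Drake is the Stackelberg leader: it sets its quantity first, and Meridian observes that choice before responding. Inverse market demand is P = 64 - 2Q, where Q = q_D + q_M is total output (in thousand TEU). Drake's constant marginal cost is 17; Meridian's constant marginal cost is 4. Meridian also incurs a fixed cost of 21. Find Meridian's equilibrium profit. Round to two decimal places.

Solve by backward induction. Given q_D, the follower Meridian maximises π_M = (64 - 2q_D - 2q_M)q_M - 4q_M.
∂π_M/∂q_M = 60 - 2q_D - 4q_M = 0 gives the reaction function q_M = (60 - 2q_D)/4.
Drake substitutes q_M(q_D) into its own profit: π_D = q_D(64 - 2q_D - (60 - 2q_D)/2) - 17q_D = (34 - q_D)q_D - 17q_D.
Leader FOC: 17 - 2q_D = 0, so q_D = 17/2.
Then q_M = (60 - 2·(17/2))/4 = 43/4.
Price P = 64 - 2·(77/4) = 51/2.
Meridian's profit: (51/2 - 4)·(43/4) - 21 = 1681/8.

210.13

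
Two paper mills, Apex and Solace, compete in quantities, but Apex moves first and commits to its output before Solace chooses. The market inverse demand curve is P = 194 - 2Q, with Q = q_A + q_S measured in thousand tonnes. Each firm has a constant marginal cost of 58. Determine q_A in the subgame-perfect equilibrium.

The follower Solace best-responds to any q_A: π_S = (194 - 2Q)q_S - 58q_S.
∂π_S/∂q_S = 136 - 2q_A - 4q_S = 0 gives the reaction function q_S = (136 - 2q_A)/4.
Apex substitutes q_S(q_A) into its own profit: π_A = q_A(194 - 2q_A - (136 - 2q_A)/2) - 58q_A = (126 - q_A)q_A - 58q_A.
The leader's first-order condition 68 - 2q_A = 0 yields q_A = 34.
Then q_S = (136 - 2·34)/4 = 17.

34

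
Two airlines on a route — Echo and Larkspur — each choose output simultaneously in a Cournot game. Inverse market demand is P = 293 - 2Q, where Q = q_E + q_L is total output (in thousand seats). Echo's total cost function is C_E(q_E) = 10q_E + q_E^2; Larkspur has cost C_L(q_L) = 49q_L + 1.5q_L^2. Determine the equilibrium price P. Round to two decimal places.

Echo's profit: π_E = (293 - 2Q)q_E - (10q_E + q_E²). Setting ∂π_E/∂q_E = 0: 283 - 6q_E - 2(q_L) = 0.
Larkspur's first-order condition: 244 - 7q_L - 2(q_E) = 0.
Best responses: q_E = (283 - 2q_L)/6, q_L = (244 - 2q_E)/7.
Solving the pair: q_E = 1493/38, q_L = 449/19.
Total output Q = 62.9211, so price P = 293 - 2·62.9211 = 167.1579.

167.16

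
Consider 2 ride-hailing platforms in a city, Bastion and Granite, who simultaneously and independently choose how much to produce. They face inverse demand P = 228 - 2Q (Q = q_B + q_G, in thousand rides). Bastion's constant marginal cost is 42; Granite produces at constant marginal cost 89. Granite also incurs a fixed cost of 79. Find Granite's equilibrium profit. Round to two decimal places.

391.22

Bastion's profit: π_B = (228 - 2Q)q_B - (42q_B). Setting ∂π_B/∂q_B = 0: 186 - 4q_B - 2(q_G) = 0.
Granite's first-order condition: 139 - 4q_G - 2(q_B) = 0.
Rearranging gives the reaction functions q_B = (186 - 2q_G)/4 and q_G = (139 - 2q_B)/4.
Solving the pair: q_B = 233/6, q_G = 46/3.
Price P = 228 - 2·(325/6) = 359/3.
Granite's profit: (359/3 - 89)·(46/3) - 79 = 391.2222.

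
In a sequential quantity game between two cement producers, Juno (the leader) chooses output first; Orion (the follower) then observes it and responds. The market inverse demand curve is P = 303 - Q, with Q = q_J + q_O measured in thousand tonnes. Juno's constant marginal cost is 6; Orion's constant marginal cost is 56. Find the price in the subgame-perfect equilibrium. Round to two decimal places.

The follower Orion best-responds to any q_J: π_O = (303 - Q)q_O - 56q_O.
Follower FOC: 247 - q_J - 2q_O = 0, so q_O(q_J) = (247 - q_J)/2.
Juno substitutes q_O(q_J) into its own profit: π_J = q_J(303 - q_J - (247 - q_J)/2) - 6q_J = (359/2 - (1/2)q_J)q_J - 6q_J.
The leader's first-order condition 347/2 - q_J = 0 yields q_J = 347/2.
Then q_O = (247 - 347/2)/2 = 147/4.
Total output Q = 841/4, so price P = 303 - 841/4 = 371/4.

92.75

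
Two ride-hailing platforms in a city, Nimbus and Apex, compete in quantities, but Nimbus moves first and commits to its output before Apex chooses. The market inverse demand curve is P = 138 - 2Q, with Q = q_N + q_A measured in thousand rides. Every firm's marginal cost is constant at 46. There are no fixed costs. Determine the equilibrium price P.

69

Solve by backward induction. Given q_N, the follower Apex maximises π_A = (138 - 2q_N - 2q_A)q_A - 46q_A.
∂π_A/∂q_A = 92 - 2q_N - 4q_A = 0 gives the reaction function q_A = (92 - 2q_N)/4.
Nimbus substitutes q_A(q_N) into its own profit: π_N = q_N(138 - 2q_N - (92 - 2q_N)/2) - 46q_N = (92 - q_N)q_N - 46q_N.
Leader FOC: 46 - 2q_N = 0, so q_N = 23.
Then q_A = (92 - 2·23)/4 = 23/2.
Total output Q = 69/2, so price P = 138 - 2·(69/2) = 69.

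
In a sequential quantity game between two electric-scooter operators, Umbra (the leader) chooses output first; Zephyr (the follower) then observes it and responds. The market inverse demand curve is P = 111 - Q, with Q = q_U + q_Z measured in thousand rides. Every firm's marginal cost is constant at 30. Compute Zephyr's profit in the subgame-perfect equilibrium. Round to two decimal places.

410.06

Solve by backward induction. Given q_U, the follower Zephyr maximises π_Z = (111 - q_U - q_Z)q_Z - 30q_Z.
Follower FOC: 81 - q_U - 2q_Z = 0, so q_Z(q_U) = (81 - q_U)/2.
Umbra substitutes q_Z(q_U) into its own profit: π_U = q_U(111 - q_U - (81 - q_U)/2) - 30q_U = (141/2 - (1/2)q_U)q_U - 30q_U.
The leader's first-order condition 81/2 - q_U = 0 yields q_U = 81/2.
Then q_Z = (81 - 81/2)/2 = 81/4.
Price P = 111 - 243/4 = 201/4.
Zephyr's profit: (201/4 - 30)·(81/4) = 410.0625.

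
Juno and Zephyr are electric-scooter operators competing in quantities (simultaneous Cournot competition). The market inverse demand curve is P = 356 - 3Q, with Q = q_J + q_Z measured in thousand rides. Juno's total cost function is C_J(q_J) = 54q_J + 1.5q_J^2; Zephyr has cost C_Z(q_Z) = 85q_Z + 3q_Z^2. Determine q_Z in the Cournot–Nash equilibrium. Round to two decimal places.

15.48

Juno's profit: π_J = (356 - 3Q)q_J - (54q_J + (3/2)q_J²). Setting ∂π_J/∂q_J = 0: 302 - 9q_J - 3(q_Z) = 0.
Zephyr's first-order condition: 271 - 12q_Z - 3(q_J) = 0.
Best responses: q_J = (302 - 3q_Z)/9, q_Z = (271 - 3q_J)/12.
Solving the pair: q_J = 937/33, q_Z = 511/33.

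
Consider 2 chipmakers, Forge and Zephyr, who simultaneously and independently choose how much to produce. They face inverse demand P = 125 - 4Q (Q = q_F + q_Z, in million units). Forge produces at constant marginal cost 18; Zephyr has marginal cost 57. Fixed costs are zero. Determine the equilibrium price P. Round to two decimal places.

Forge's profit: π_F = (125 - 4Q)q_F - (18q_F). Setting ∂π_F/∂q_F = 0: 107 - 8q_F - 4(q_Z) = 0.
Zephyr's profit: π_Z = (125 - 4Q)q_Z - (57q_Z). Setting ∂π_Z/∂q_Z = 0: 68 - 8q_Z - 4(q_F) = 0.
Rearranging gives the reaction functions q_F = (107 - 4q_Z)/8 and q_Z = (68 - 4q_F)/8.
Substituting one into the other gives q_F = 73/6 and q_Z = 29/12.
Total output Q = 175/12, so price P = 125 - 4·(175/12) = 200/3.

66.67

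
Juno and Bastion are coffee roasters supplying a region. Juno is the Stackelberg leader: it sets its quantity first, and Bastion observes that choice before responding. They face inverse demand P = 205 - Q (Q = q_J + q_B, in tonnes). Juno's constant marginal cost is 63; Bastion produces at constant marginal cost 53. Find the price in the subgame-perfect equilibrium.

96

The follower Bastion best-responds to any q_J: π_B = (205 - Q)q_B - 53q_B.
∂π_B/∂q_B = 152 - q_J - 2q_B = 0 gives the reaction function q_B = (152 - q_J)/2.
The leader anticipates this reaction. Substituting into P = 205 - Q gives P = 129 - (1/2)q_J, so π_J = (129 - (1/2)q_J)q_J - 63q_J.
The leader's first-order condition 66 - q_J = 0 yields q_J = 66.
Then q_B = (152 - 66)/2 = 43.
Total output Q = 109, so price P = 205 - 109 = 96.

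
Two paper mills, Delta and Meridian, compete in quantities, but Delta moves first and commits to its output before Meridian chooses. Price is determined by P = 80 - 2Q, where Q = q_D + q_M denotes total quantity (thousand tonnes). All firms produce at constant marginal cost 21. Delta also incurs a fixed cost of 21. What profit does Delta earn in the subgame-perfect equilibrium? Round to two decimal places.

Solve by backward induction. Given q_D, the follower Meridian maximises π_M = (80 - 2q_D - 2q_M)q_M - 21q_M.
Follower FOC: 59 - 2q_D - 4q_M = 0, so q_M(q_D) = (59 - 2q_D)/4.
The leader anticipates this reaction. Substituting into P = 80 - 2Q gives P = 101/2 - q_D, so π_D = (101/2 - q_D)q_D - 21q_D.
Maximising: ∂π_D/∂q_D = 59/2 - 2q_D = 0, giving q_D = 59/4.
Then q_M = (59 - 2·(59/4))/4 = 59/8.
Price P = 80 - 2·(177/8) = 143/4.
Delta's profit: (143/4 - 21)·(59/4) - 21 = 196.5625.

196.56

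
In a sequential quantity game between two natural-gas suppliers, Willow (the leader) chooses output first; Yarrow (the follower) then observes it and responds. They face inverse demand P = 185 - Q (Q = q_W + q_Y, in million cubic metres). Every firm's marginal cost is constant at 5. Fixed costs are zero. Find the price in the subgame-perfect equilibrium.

50

The follower Yarrow best-responds to any q_W: π_Y = (185 - Q)q_Y - 5q_Y.
Follower FOC: 180 - q_W - 2q_Y = 0, so q_Y(q_W) = (180 - q_W)/2.
Willow substitutes q_Y(q_W) into its own profit: π_W = q_W(185 - q_W - (180 - q_W)/2) - 5q_W = (95 - (1/2)q_W)q_W - 5q_W.
Maximising: ∂π_W/∂q_W = 90 - q_W = 0, giving q_W = 90.
Then q_Y = (180 - 90)/2 = 45.
Total output Q = 135, so price P = 185 - 135 = 50.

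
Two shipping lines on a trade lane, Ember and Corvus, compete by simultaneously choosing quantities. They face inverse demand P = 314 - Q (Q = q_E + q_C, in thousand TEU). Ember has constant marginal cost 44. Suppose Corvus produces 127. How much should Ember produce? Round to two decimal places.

With the rival's output fixed at 127, Ember's profit is π_E = (314 - 127 - q_E)q_E - (44q_E) = (187 - q_E)q_E - (44q_E).
∂π_E/∂q_E = 143 - 2q_E = 0, so q_E = 143/2.

71.50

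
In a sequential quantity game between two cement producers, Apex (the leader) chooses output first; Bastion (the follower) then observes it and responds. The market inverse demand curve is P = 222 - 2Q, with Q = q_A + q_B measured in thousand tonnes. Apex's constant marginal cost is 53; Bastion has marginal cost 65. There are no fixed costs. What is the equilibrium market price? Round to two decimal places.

98.25

Solve by backward induction. Given q_A, the follower Bastion maximises π_B = (222 - 2q_A - 2q_B)q_B - 65q_B.
Setting the follower's marginal profit to zero, 157 - 2q_A - 4q_B = 0, i.e. q_B = (157 - 2q_A)/4.
The leader anticipates this reaction. Substituting into P = 222 - 2Q gives P = 287/2 - q_A, so π_A = (287/2 - q_A)q_A - 53q_A.
The leader's first-order condition 181/2 - 2q_A = 0 yields q_A = 181/4.
Then q_B = (157 - 2·(181/4))/4 = 133/8.
Total output Q = 495/8, so price P = 222 - 2·(495/8) = 393/4.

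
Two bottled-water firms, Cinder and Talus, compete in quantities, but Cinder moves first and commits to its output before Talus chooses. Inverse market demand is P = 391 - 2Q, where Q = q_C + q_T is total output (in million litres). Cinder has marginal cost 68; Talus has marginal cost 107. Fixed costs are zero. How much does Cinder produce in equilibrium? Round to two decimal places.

90.50

Solve by backward induction. Given q_C, the follower Talus maximises π_T = (391 - 2q_C - 2q_T)q_T - 107q_T.
Setting the follower's marginal profit to zero, 284 - 2q_C - 4q_T = 0, i.e. q_T = (284 - 2q_C)/4.
The leader anticipates this reaction. Substituting into P = 391 - 2Q gives P = 249 - q_C, so π_C = (249 - q_C)q_C - 68q_C.
The leader's first-order condition 181 - 2q_C = 0 yields q_C = 181/2.
Then q_T = (284 - 2·(181/2))/4 = 103/4.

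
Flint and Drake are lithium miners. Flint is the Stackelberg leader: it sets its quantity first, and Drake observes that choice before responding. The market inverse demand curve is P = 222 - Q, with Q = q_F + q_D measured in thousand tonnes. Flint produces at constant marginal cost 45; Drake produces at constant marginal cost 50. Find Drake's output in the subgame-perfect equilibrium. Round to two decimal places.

Solve by backward induction. Given q_F, the follower Drake maximises π_D = (222 - q_F - q_D)q_D - 50q_D.
Follower FOC: 172 - q_F - 2q_D = 0, so q_D(q_F) = (172 - q_F)/2.
Flint substitutes q_D(q_F) into its own profit: π_F = q_F(222 - q_F - (172 - q_F)/2) - 45q_F = (136 - (1/2)q_F)q_F - 45q_F.
Maximising: ∂π_F/∂q_F = 91 - q_F = 0, giving q_F = 91.
Then q_D = (172 - 91)/2 = 81/2.

40.50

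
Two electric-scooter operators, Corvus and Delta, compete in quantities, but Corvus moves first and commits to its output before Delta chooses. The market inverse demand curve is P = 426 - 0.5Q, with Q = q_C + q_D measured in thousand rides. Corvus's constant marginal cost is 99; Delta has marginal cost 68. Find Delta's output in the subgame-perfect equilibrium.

210

Solve by backward induction. Given q_C, the follower Delta maximises π_D = (426 - (1/2)q_C - (1/2)q_D)q_D - 68q_D.
∂π_D/∂q_D = 358 - (1/2)q_C - q_D = 0 gives the reaction function q_D = (358 - (1/2)q_C).
Corvus substitutes q_D(q_C) into its own profit: π_C = q_C(426 - (1/2)q_C - (358 - (1/2)q_C)/2) - 99q_C = (247 - (1/4)q_C)q_C - 99q_C.
Leader FOC: 148 - (1/2)q_C = 0, so q_C = 296.
Then q_D = (358 - (1/2)·296) = 210.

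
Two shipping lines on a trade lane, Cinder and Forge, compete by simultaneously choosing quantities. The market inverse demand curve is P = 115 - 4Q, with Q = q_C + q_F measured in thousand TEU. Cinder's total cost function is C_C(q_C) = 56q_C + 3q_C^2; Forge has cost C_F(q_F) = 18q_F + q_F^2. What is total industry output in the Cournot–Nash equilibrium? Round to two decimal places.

Cinder's profit: π_C = (115 - 4Q)q_C - (56q_C + 3q_C²). Setting ∂π_C/∂q_C = 0: 59 - 14q_C - 4(q_F) = 0.
Forge's profit: π_F = (115 - 4Q)q_F - (18q_F + q_F²). Setting ∂π_F/∂q_F = 0: 97 - 10q_F - 4(q_C) = 0.
So q_C = (59 - 4q_F)/14 and q_F = (97 - 4q_C)/10.
Substituting one into the other gives q_C = 101/62 and q_F = 561/62.
Total output Q = 101/62 + 561/62 = 331/31.

10.68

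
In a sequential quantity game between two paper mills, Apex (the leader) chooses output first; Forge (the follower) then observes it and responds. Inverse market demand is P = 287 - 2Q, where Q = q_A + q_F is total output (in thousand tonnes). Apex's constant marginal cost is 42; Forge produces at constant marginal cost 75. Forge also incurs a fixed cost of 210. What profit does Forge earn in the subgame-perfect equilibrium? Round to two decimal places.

456.13

The follower Forge best-responds to any q_A: π_F = (287 - 2Q)q_F - 75q_F.
Setting the follower's marginal profit to zero, 212 - 2q_A - 4q_F = 0, i.e. q_F = (212 - 2q_A)/4.
The leader anticipates this reaction. Substituting into P = 287 - 2Q gives P = 181 - q_A, so π_A = (181 - q_A)q_A - 42q_A.
Leader FOC: 139 - 2q_A = 0, so q_A = 139/2.
Then q_F = (212 - 2·(139/2))/4 = 73/4.
Price P = 287 - 2·(351/4) = 223/2.
Forge's profit: (223/2 - 75)·(73/4) - 210 = 456.1250.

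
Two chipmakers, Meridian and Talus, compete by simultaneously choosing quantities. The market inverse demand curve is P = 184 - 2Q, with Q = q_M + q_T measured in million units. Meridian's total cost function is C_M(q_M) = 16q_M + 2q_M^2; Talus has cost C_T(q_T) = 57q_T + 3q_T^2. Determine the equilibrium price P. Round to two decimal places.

Meridian's profit: π_M = (184 - 2Q)q_M - (16q_M + 2q_M²). Setting ∂π_M/∂q_M = 0: 168 - 8q_M - 2(q_T) = 0.
Talus's first-order condition: 127 - 10q_T - 2(q_M) = 0.
So q_M = (168 - 2q_T)/8 and q_T = (127 - 2q_M)/10.
Substituting one into the other gives q_M = 713/38 and q_T = 170/19.
Total output Q = 1053/38, so price P = 184 - 2·(1053/38) = 128.5789.

128.58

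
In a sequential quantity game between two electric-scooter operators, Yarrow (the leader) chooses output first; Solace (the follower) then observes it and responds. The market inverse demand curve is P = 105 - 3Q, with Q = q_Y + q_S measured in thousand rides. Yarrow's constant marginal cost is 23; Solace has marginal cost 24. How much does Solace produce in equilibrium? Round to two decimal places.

6.58

The follower Solace best-responds to any q_Y: π_S = (105 - 3Q)q_S - 24q_S.
∂π_S/∂q_S = 81 - 3q_Y - 6q_S = 0 gives the reaction function q_S = (81 - 3q_Y)/6.
The leader anticipates this reaction. Substituting into P = 105 - 3Q gives P = 129/2 - (3/2)q_Y, so π_Y = (129/2 - (3/2)q_Y)q_Y - 23q_Y.
Maximising: ∂π_Y/∂q_Y = 83/2 - 3q_Y = 0, giving q_Y = 83/6.
Then q_S = (81 - 3·(83/6))/6 = 79/12.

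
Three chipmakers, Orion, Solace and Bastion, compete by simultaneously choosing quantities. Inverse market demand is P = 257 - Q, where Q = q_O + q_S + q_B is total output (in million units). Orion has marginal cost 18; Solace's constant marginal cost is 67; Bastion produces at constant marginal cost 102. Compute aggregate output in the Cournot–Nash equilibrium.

Orion's profit: π_O = (257 - Q)q_O - (18q_O). Setting ∂π_O/∂q_O = 0: 239 - 2q_O - (q_S + q_B) = 0.
Solace's first-order condition: 190 - 2q_S - (q_O + q_B) = 0.
Bastion's profit: π_B = (257 - Q)q_B - (102q_B). Setting ∂π_B/∂q_B = 0: 155 - 2q_B - (q_O + q_S) = 0.
Summing all 3 equations gives 584 − 4Q = 0, hence Q = 146.
Back-substituting: q_O = (239 − 146) = 93, q_S = (190 − 146) = 44, q_B = (155 − 146) = 9.
Total output Q = 93 + 44 + 9 = 146.

146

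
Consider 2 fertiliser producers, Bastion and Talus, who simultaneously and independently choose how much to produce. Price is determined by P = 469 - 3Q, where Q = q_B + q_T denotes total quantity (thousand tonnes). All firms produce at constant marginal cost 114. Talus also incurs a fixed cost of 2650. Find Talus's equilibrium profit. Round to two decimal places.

2017.59

A representative firm's profit is π_i = q_i(469 - 3Q) - 114q_i.
First-order condition (treating rivals' output as given): 355 - 6q_i - 3q_j = 0.
By symmetry each firm produces the same amount; substituting q_j = q_i yields q_i = 355/9.
Price P = 469 - 3·(710/9) = 697/3.
Talus's profit: (697/3 - 114)·(355/9) - 2650 = 2017.5926.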